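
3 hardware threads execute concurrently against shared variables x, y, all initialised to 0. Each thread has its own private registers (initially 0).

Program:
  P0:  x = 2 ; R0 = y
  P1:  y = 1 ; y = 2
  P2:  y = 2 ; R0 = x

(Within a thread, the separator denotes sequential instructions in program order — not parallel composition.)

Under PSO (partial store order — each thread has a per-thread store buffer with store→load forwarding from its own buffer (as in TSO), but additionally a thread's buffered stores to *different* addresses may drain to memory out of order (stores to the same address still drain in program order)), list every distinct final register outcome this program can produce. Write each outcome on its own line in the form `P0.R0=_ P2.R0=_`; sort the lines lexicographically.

outcome vector order: (P0.R0,P2.R0)
|PSO outcomes| = 6

P0.R0=0 P2.R0=0
P0.R0=0 P2.R0=2
P0.R0=1 P2.R0=0
P0.R0=1 P2.R0=2
P0.R0=2 P2.R0=0
P0.R0=2 P2.R0=2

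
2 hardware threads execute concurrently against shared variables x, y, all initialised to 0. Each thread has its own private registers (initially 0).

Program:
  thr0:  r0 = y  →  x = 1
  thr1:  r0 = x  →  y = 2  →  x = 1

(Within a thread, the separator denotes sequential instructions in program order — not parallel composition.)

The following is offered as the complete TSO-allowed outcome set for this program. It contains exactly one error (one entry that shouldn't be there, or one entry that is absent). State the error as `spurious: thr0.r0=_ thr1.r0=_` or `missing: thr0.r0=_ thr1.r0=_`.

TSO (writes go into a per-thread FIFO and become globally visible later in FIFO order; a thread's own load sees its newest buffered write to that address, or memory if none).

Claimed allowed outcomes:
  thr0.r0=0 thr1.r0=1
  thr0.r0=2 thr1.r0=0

missing: thr0.r0=0 thr1.r0=0

outcome vector order: (thr0.r0,thr1.r0)
under TSO → <0 0> <0 1> <2 0>
TSO∖claimed = {<0 0>}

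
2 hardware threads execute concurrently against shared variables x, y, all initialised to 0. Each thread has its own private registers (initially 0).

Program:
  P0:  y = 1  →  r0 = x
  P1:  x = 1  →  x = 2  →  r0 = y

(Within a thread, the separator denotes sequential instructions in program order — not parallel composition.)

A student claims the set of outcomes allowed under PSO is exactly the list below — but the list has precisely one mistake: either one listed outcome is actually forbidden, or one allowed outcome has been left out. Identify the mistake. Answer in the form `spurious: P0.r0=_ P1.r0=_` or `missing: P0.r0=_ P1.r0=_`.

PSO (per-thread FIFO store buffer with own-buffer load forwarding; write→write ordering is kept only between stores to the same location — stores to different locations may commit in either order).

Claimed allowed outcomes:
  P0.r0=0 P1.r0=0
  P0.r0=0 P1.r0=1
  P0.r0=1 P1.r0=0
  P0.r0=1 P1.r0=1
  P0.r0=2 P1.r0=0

missing: P0.r0=2 P1.r0=1

outcome vector order: (P0.r0,P1.r0)
PSO: 6 outcomes — {0/0, 0/1, 1/0, 1/1, 2/0, 2/1}
PSO∖claimed = {2/1}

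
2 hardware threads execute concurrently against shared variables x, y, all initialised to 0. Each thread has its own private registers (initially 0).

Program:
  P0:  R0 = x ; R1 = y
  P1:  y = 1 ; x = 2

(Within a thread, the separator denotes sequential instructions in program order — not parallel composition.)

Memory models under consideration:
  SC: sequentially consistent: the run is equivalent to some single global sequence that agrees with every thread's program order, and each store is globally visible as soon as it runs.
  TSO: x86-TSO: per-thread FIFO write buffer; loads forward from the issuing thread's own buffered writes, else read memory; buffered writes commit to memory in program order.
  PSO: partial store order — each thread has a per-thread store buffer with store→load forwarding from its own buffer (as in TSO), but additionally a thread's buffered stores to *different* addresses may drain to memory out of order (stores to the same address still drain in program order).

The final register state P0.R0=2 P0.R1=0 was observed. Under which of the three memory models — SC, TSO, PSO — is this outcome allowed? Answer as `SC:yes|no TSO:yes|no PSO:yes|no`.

outcome vector order: (P0.R0,P0.R1)
SC (3): 0/0; 0/1; 2/1
TSO (3): 0/0; 0/1; 2/1
PSO (4): 0/0; 0/1; 2/0; 2/1
target 2/0 ∈ {PSO}

SC:no TSO:no PSO:yes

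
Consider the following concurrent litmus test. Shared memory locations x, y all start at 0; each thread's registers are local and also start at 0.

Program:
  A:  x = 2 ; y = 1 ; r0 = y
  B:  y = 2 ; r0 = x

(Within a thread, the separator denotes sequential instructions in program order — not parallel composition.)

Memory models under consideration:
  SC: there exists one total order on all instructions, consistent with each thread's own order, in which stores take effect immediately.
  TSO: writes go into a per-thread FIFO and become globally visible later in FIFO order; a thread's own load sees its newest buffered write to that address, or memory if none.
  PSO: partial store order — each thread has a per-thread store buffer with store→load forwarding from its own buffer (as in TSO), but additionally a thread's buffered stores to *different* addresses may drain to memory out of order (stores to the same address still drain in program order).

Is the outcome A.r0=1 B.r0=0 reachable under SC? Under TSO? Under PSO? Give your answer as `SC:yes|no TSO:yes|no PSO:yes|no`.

outcome vector order: (A.r0,B.r0)
[SC] allowed = {1/0 1/2 2/2}
[TSO] allowed = {1/0 1/2 2/0 2/2}
[PSO] allowed = {1/0 1/2 2/0 2/2}
target 1/0 ∈ {SC,TSO,PSO}

SC:yes TSO:yes PSO:yes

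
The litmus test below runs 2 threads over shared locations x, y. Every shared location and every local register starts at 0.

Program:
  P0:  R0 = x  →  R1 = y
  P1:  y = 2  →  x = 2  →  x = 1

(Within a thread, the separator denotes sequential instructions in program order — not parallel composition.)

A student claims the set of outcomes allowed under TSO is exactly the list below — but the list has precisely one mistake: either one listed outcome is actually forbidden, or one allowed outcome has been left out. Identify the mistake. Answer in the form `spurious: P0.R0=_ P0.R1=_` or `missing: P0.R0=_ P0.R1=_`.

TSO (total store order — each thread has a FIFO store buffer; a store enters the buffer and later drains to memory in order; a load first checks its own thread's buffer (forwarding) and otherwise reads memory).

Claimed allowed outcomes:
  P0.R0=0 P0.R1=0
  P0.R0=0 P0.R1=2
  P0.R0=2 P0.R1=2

missing: P0.R0=1 P0.R1=2

outcome vector order: (P0.R0,P0.R1)
under TSO → 0/0; 0/2; 1/2; 2/2
TSO∖claimed = {1/2}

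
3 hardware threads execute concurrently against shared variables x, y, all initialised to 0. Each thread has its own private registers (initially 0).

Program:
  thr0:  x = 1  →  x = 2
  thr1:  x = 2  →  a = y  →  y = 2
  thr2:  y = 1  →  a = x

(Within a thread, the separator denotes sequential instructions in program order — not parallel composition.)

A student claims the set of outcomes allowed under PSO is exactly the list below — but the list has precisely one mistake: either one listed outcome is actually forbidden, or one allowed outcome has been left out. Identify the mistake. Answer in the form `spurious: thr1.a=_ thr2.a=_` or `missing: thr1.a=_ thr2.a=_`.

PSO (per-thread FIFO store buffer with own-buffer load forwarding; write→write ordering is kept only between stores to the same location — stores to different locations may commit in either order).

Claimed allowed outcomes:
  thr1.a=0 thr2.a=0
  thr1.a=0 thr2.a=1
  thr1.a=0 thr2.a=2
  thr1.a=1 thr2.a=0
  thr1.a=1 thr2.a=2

outcome vector order: (thr1.a,thr2.a)
PSO: 6 outcomes — {(0,0), (0,1), (0,2), (1,0), (1,1), (1,2)}
PSO∖claimed = {(1,1)}

missing: thr1.a=1 thr2.a=1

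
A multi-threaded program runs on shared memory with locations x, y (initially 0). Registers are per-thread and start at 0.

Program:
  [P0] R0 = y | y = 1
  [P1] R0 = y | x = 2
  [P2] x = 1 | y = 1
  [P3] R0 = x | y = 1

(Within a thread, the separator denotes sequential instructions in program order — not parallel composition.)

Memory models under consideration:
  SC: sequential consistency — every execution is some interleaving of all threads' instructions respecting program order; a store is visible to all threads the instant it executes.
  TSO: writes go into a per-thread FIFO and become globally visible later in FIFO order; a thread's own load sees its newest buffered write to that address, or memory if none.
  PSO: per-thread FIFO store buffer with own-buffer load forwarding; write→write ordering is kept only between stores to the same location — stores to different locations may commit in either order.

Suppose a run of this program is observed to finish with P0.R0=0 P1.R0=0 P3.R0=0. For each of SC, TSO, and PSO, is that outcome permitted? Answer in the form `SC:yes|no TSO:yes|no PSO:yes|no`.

outcome vector order: (P0.R0,P1.R0,P3.R0)
SC: 12 outcomes — {000, 001, 002, 010, 011, 012, 100, 101, 102, 110, 111, 112}
TSO: 12 outcomes — {000, 001, 002, 010, 011, 012, 100, 101, 102, 110, 111, 112}
PSO: 12 outcomes — {000, 001, 002, 010, 011, 012, 100, 101, 102, 110, 111, 112}
target 000 ∈ {SC,TSO,PSO}

SC:yes TSO:yes PSO:yes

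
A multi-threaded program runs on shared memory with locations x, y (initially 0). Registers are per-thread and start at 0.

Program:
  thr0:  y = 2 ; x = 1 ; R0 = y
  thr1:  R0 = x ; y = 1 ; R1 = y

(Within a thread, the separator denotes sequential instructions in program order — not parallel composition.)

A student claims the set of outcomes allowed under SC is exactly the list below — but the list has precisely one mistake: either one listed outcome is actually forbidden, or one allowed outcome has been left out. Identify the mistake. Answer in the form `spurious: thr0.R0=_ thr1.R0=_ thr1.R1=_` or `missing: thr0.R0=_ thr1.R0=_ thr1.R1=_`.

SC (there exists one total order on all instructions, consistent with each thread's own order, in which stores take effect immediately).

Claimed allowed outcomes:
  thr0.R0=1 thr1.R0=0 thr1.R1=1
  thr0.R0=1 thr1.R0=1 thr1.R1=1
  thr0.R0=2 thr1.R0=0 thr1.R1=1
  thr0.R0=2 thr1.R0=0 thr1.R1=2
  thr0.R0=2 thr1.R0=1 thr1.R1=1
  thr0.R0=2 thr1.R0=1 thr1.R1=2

spurious: thr0.R0=2 thr1.R0=1 thr1.R1=2

outcome vector order: (thr0.R0,thr1.R0,thr1.R1)
SC: 5 outcomes — {(1,0,1) (1,1,1) (2,0,1) (2,0,2) (2,1,1)}
claimed∖SC = {(2,1,2)}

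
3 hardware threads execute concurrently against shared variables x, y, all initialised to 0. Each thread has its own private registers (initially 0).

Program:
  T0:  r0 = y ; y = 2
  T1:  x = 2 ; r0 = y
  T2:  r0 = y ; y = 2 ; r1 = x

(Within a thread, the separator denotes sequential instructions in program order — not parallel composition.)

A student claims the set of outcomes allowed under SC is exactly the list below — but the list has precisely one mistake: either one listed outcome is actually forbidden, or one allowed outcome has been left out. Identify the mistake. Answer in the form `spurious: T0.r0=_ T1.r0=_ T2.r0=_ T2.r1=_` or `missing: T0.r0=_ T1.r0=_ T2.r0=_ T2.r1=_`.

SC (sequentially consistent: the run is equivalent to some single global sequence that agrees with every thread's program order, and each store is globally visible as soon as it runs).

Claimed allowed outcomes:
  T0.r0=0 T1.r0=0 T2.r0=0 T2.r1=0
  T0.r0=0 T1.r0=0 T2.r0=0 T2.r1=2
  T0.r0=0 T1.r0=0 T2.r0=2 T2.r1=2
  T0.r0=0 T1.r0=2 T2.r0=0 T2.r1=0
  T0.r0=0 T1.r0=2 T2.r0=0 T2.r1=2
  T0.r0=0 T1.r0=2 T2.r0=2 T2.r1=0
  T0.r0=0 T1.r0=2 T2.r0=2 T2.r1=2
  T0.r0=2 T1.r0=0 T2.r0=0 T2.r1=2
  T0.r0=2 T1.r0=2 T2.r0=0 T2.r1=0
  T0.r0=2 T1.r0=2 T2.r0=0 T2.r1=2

spurious: T0.r0=0 T1.r0=0 T2.r0=0 T2.r1=0

outcome vector order: (T0.r0,T1.r0,T2.r0,T2.r1)
SC (9): (0,0,0,2), (0,0,2,2), (0,2,0,0), (0,2,0,2), (0,2,2,0), (0,2,2,2), (2,0,0,2), (2,2,0,0), (2,2,0,2)
claimed∖SC = {(0,0,0,0)}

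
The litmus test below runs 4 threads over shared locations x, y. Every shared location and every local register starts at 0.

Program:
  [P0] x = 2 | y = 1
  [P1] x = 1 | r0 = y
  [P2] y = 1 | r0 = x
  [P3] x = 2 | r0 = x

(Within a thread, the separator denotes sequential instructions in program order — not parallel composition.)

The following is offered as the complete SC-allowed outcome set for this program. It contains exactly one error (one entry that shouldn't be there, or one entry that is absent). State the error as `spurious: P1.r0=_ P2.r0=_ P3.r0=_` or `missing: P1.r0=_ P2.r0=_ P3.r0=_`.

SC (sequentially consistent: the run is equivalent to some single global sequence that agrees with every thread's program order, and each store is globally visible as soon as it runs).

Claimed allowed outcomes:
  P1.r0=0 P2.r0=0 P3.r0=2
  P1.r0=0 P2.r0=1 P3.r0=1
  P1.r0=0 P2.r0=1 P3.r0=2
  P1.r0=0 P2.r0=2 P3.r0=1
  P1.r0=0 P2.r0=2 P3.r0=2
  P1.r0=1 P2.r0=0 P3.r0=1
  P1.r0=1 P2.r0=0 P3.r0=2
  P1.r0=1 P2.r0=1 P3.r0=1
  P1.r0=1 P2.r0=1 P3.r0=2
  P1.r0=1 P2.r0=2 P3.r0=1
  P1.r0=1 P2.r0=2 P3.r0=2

spurious: P1.r0=0 P2.r0=0 P3.r0=2

outcome vector order: (P1.r0,P2.r0,P3.r0)
under SC → (0,1,1), (0,1,2), (0,2,1), (0,2,2), (1,0,1), (1,0,2), (1,1,1), (1,1,2), (1,2,1), (1,2,2)
claimed∖SC = {(0,0,2)}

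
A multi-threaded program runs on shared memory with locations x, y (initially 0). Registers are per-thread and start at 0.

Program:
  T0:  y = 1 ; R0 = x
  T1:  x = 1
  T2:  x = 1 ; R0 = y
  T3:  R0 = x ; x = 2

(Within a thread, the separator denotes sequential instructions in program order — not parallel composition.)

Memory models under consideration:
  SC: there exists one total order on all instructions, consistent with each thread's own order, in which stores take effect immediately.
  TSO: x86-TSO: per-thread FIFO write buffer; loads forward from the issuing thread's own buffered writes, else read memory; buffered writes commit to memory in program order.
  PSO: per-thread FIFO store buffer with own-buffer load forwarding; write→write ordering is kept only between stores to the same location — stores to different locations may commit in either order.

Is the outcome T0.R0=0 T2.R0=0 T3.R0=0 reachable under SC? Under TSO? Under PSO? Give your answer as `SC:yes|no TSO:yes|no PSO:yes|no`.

SC:no TSO:yes PSO:yes

outcome vector order: (T0.R0,T2.R0,T3.R0)
under SC → 0/1/0, 0/1/1, 1/0/0, 1/0/1, 1/1/0, 1/1/1, 2/0/0, 2/0/1, 2/1/0, 2/1/1
under TSO → 0/0/0, 0/0/1, 0/1/0, 0/1/1, 1/0/0, 1/0/1, 1/1/0, 1/1/1, 2/0/0, 2/0/1, 2/1/0, 2/1/1
under PSO → 0/0/0, 0/0/1, 0/1/0, 0/1/1, 1/0/0, 1/0/1, 1/1/0, 1/1/1, 2/0/0, 2/0/1, 2/1/0, 2/1/1
target 0/0/0 ∈ {TSO,PSO}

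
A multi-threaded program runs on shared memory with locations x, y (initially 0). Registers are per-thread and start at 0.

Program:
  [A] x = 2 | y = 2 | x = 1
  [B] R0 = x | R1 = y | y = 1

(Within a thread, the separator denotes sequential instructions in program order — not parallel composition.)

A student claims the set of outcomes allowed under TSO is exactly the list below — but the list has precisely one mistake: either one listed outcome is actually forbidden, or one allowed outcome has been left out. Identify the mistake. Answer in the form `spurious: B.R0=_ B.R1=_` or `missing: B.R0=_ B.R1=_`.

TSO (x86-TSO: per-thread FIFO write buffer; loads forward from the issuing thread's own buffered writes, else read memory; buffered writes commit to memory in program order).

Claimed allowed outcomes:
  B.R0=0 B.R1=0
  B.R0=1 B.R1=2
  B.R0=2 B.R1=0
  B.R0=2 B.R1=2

missing: B.R0=0 B.R1=2

outcome vector order: (B.R0,B.R1)
TSO: 5 outcomes — {<0 0>; <0 2>; <1 2>; <2 0>; <2 2>}
TSO∖claimed = {<0 2>}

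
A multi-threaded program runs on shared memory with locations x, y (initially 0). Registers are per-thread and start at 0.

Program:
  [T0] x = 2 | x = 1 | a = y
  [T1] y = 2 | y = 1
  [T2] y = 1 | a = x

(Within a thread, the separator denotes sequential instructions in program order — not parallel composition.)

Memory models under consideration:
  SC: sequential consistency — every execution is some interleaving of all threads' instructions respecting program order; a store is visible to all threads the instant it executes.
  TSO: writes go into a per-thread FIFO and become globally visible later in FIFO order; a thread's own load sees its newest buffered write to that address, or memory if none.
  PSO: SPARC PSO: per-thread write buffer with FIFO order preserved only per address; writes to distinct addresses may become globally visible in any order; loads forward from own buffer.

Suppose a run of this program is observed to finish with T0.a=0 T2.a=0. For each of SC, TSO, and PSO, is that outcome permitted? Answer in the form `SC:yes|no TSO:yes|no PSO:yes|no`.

SC:no TSO:yes PSO:yes

outcome vector order: (T0.a,T2.a)
[SC] allowed = {(0,1), (1,0), (1,1), (1,2), (2,0), (2,1), (2,2)}
[TSO] allowed = {(0,0), (0,1), (0,2), (1,0), (1,1), (1,2), (2,0), (2,1), (2,2)}
[PSO] allowed = {(0,0), (0,1), (0,2), (1,0), (1,1), (1,2), (2,0), (2,1), (2,2)}
target (0,0) ∈ {TSO,PSO}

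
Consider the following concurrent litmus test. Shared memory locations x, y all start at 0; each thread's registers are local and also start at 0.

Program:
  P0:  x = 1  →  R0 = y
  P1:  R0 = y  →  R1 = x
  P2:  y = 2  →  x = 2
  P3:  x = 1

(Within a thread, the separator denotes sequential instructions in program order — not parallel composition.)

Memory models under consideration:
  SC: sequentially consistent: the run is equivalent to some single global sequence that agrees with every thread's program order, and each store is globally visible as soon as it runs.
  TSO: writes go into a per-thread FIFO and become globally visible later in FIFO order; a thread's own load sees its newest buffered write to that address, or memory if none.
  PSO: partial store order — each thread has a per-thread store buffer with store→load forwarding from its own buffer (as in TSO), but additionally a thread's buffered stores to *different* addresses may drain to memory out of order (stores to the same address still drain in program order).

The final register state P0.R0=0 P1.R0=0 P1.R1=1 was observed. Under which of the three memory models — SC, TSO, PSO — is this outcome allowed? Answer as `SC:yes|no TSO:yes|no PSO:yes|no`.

outcome vector order: (P0.R0,P1.R0,P1.R1)
SC: 11 outcomes — {0/0/0, 0/0/1, 0/0/2, 0/2/1, 0/2/2, 2/0/0, 2/0/1, 2/0/2, 2/2/0, 2/2/1, 2/2/2}
TSO: 12 outcomes — {0/0/0, 0/0/1, 0/0/2, 0/2/0, 0/2/1, 0/2/2, 2/0/0, 2/0/1, 2/0/2, 2/2/0, 2/2/1, 2/2/2}
PSO: 12 outcomes — {0/0/0, 0/0/1, 0/0/2, 0/2/0, 0/2/1, 0/2/2, 2/0/0, 2/0/1, 2/0/2, 2/2/0, 2/2/1, 2/2/2}
target 0/0/1 ∈ {SC,TSO,PSO}

SC:yes TSO:yes PSO:yes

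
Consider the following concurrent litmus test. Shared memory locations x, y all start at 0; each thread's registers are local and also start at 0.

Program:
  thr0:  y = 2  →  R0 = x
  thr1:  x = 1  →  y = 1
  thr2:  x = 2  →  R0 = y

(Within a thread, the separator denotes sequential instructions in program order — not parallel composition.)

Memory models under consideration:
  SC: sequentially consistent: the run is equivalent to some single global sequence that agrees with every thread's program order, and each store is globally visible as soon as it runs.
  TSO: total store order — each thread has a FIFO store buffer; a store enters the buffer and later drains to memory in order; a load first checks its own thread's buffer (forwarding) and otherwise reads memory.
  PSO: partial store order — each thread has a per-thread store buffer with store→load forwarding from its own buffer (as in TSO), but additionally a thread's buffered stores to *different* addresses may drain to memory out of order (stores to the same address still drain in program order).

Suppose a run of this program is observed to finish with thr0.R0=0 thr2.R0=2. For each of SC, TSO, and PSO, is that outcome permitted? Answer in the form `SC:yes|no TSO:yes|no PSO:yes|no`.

outcome vector order: (thr0.R0,thr2.R0)
SC (8): 0/1; 0/2; 1/0; 1/1; 1/2; 2/0; 2/1; 2/2
TSO (9): 0/0; 0/1; 0/2; 1/0; 1/1; 1/2; 2/0; 2/1; 2/2
PSO (9): 0/0; 0/1; 0/2; 1/0; 1/1; 1/2; 2/0; 2/1; 2/2
target 0/2 ∈ {SC,TSO,PSO}

SC:yes TSO:yes PSO:yes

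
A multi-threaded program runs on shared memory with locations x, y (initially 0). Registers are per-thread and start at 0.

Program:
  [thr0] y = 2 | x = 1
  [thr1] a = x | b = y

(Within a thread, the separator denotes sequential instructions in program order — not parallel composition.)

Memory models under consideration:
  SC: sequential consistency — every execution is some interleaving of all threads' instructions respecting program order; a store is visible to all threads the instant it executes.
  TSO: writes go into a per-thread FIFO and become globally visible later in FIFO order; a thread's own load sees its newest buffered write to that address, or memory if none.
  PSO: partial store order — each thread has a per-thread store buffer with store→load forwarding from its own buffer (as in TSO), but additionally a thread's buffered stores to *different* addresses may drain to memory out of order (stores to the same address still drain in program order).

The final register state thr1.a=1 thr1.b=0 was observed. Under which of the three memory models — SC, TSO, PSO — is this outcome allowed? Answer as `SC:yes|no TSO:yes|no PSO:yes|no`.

SC:no TSO:no PSO:yes

outcome vector order: (thr1.a,thr1.b)
SC: 3 outcomes — {00, 02, 12}
TSO: 3 outcomes — {00, 02, 12}
PSO: 4 outcomes — {00, 02, 10, 12}
target 10 ∈ {PSO}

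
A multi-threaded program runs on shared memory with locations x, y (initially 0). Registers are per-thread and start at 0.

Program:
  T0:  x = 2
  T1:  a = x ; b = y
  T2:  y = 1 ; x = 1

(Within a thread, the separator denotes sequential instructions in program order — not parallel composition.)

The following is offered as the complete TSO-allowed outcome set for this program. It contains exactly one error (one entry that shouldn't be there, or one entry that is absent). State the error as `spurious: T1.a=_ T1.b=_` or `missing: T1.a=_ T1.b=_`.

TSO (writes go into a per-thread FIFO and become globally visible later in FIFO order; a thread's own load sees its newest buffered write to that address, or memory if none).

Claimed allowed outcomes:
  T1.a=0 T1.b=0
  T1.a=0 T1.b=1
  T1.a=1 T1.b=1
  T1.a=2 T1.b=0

outcome vector order: (T1.a,T1.b)
TSO (5): <0 0>; <0 1>; <1 1>; <2 0>; <2 1>
TSO∖claimed = {<2 1>}

missing: T1.a=2 T1.b=1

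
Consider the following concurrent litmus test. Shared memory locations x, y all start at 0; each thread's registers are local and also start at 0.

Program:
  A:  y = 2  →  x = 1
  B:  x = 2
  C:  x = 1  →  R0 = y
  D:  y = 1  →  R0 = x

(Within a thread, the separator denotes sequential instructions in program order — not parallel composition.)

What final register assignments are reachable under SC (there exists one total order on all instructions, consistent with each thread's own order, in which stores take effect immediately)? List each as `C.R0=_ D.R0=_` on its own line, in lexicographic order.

outcome vector order: (C.R0,D.R0)
|SC outcomes| = 8

C.R0=0 D.R0=1
C.R0=0 D.R0=2
C.R0=1 D.R0=0
C.R0=1 D.R0=1
C.R0=1 D.R0=2
C.R0=2 D.R0=0
C.R0=2 D.R0=1
C.R0=2 D.R0=2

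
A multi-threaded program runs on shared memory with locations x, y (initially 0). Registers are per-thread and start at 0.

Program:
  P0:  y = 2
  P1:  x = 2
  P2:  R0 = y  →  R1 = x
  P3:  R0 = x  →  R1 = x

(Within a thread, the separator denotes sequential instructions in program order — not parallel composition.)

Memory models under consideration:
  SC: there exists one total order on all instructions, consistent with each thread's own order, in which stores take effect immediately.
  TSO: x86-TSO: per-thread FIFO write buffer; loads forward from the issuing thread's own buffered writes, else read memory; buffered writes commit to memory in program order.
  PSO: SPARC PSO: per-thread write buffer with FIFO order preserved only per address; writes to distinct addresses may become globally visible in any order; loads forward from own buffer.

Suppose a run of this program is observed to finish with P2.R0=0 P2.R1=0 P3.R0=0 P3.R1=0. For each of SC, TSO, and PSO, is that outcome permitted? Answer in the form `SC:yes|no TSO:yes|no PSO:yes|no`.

SC:yes TSO:yes PSO:yes

outcome vector order: (P2.R0,P2.R1,P3.R0,P3.R1)
SC: 12 outcomes — {(0,0,0,0) (0,0,0,2) (0,0,2,2) (0,2,0,0) (0,2,0,2) (0,2,2,2) (2,0,0,0) (2,0,0,2) (2,0,2,2) (2,2,0,0) (2,2,0,2) (2,2,2,2)}
TSO: 12 outcomes — {(0,0,0,0) (0,0,0,2) (0,0,2,2) (0,2,0,0) (0,2,0,2) (0,2,2,2) (2,0,0,0) (2,0,0,2) (2,0,2,2) (2,2,0,0) (2,2,0,2) (2,2,2,2)}
PSO: 12 outcomes — {(0,0,0,0) (0,0,0,2) (0,0,2,2) (0,2,0,0) (0,2,0,2) (0,2,2,2) (2,0,0,0) (2,0,0,2) (2,0,2,2) (2,2,0,0) (2,2,0,2) (2,2,2,2)}
target (0,0,0,0) ∈ {SC,TSO,PSO}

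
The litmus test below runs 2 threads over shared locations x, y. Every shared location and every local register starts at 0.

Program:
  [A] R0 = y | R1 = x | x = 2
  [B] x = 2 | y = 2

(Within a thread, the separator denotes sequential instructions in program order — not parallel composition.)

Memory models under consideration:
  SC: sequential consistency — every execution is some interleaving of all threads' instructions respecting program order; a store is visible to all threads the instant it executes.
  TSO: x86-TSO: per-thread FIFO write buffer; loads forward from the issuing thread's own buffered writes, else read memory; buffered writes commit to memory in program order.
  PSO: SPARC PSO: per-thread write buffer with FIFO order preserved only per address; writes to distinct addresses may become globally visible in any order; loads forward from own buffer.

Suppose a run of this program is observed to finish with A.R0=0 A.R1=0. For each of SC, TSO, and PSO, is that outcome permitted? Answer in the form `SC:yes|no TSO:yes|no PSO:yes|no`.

outcome vector order: (A.R0,A.R1)
[SC] allowed = {<0 0>; <0 2>; <2 2>}
[TSO] allowed = {<0 0>; <0 2>; <2 2>}
[PSO] allowed = {<0 0>; <0 2>; <2 0>; <2 2>}
target <0 0> ∈ {SC,TSO,PSO}

SC:yes TSO:yes PSO:yes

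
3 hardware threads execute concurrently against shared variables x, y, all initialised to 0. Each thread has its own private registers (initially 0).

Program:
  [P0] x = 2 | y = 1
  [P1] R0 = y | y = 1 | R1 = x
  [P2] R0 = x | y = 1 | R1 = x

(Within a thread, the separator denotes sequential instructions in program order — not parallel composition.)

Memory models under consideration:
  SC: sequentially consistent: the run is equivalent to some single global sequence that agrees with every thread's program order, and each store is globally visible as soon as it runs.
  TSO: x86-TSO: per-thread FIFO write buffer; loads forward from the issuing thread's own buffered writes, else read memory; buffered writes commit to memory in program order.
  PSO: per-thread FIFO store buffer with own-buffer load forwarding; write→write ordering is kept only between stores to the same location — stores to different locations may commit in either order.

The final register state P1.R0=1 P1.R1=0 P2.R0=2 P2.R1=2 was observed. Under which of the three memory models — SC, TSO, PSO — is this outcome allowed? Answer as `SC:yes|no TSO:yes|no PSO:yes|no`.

SC:no TSO:no PSO:yes

outcome vector order: (P1.R0,P1.R1,P2.R0,P2.R1)
under SC → <0 0 0 0>, <0 0 0 2>, <0 0 2 2>, <0 2 0 0>, <0 2 0 2>, <0 2 2 2>, <1 0 0 0>, <1 0 0 2>, <1 2 0 0>, <1 2 0 2>, <1 2 2 2>
under TSO → <0 0 0 0>, <0 0 0 2>, <0 0 2 2>, <0 2 0 0>, <0 2 0 2>, <0 2 2 2>, <1 0 0 0>, <1 0 0 2>, <1 2 0 0>, <1 2 0 2>, <1 2 2 2>
under PSO → <0 0 0 0>, <0 0 0 2>, <0 0 2 2>, <0 2 0 0>, <0 2 0 2>, <0 2 2 2>, <1 0 0 0>, <1 0 0 2>, <1 0 2 2>, <1 2 0 0>, <1 2 0 2>, <1 2 2 2>
target <1 0 2 2> ∈ {PSO}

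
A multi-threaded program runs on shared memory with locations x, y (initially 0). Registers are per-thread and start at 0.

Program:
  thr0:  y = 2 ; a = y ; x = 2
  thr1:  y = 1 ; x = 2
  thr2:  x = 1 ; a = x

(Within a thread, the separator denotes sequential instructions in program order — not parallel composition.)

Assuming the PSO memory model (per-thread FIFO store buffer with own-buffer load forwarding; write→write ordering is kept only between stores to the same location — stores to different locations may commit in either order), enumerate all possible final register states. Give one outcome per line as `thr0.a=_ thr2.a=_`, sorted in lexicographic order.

outcome vector order: (thr0.a,thr2.a)
|PSO outcomes| = 4

thr0.a=1 thr2.a=1
thr0.a=1 thr2.a=2
thr0.a=2 thr2.a=1
thr0.a=2 thr2.a=2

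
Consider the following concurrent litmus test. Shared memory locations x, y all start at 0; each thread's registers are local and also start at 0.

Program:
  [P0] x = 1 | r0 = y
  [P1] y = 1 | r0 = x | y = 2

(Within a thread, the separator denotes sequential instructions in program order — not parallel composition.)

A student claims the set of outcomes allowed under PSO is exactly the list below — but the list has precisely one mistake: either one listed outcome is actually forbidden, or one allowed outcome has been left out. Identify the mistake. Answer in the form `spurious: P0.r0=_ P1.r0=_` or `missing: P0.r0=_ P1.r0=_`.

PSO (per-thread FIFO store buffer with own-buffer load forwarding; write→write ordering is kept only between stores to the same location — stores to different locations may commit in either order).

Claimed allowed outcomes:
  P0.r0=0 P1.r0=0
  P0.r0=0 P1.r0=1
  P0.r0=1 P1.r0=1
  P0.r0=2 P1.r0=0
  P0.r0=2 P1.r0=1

missing: P0.r0=1 P1.r0=0

outcome vector order: (P0.r0,P1.r0)
PSO: 6 outcomes — {(0,0); (0,1); (1,0); (1,1); (2,0); (2,1)}
PSO∖claimed = {(1,0)}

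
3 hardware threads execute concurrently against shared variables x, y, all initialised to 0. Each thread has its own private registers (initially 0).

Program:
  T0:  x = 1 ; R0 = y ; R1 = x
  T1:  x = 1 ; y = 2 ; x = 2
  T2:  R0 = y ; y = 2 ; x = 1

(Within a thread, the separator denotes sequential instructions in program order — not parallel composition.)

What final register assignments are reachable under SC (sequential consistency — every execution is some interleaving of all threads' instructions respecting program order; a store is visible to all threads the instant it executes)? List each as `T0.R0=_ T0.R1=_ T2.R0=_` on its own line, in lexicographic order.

outcome vector order: (T0.R0,T0.R1,T2.R0)
|SC outcomes| = 8

T0.R0=0 T0.R1=1 T2.R0=0
T0.R0=0 T0.R1=1 T2.R0=2
T0.R0=0 T0.R1=2 T2.R0=0
T0.R0=0 T0.R1=2 T2.R0=2
T0.R0=2 T0.R1=1 T2.R0=0
T0.R0=2 T0.R1=1 T2.R0=2
T0.R0=2 T0.R1=2 T2.R0=0
T0.R0=2 T0.R1=2 T2.R0=2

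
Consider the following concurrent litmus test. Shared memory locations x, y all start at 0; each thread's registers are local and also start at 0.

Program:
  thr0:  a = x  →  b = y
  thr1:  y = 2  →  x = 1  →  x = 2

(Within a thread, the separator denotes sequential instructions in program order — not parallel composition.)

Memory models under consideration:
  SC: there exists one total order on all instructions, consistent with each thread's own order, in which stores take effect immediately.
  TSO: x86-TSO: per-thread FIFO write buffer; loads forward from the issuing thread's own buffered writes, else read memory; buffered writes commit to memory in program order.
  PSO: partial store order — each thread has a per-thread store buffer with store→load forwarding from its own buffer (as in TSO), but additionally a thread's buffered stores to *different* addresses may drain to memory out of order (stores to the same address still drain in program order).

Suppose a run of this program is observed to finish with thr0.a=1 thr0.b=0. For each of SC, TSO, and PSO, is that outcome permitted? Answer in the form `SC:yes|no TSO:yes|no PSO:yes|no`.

outcome vector order: (thr0.a,thr0.b)
under SC → (0,0), (0,2), (1,2), (2,2)
under TSO → (0,0), (0,2), (1,2), (2,2)
under PSO → (0,0), (0,2), (1,0), (1,2), (2,0), (2,2)
target (1,0) ∈ {PSO}

SC:no TSO:no PSO:yes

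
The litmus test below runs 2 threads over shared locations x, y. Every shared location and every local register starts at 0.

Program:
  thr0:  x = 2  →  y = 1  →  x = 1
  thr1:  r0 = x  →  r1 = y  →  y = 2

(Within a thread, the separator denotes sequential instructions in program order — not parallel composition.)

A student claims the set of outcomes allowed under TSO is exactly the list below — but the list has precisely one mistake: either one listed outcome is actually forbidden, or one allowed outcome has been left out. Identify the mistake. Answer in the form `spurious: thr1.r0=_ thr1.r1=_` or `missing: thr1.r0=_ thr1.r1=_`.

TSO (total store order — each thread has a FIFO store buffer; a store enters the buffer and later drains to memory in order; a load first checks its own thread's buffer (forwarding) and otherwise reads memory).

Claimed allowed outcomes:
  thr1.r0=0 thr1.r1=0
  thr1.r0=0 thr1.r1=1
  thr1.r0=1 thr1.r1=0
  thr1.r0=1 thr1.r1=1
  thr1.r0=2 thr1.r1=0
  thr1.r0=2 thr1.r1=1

outcome vector order: (thr1.r0,thr1.r1)
[TSO] allowed = {0/0 0/1 1/1 2/0 2/1}
claimed∖TSO = {1/0}

spurious: thr1.r0=1 thr1.r1=0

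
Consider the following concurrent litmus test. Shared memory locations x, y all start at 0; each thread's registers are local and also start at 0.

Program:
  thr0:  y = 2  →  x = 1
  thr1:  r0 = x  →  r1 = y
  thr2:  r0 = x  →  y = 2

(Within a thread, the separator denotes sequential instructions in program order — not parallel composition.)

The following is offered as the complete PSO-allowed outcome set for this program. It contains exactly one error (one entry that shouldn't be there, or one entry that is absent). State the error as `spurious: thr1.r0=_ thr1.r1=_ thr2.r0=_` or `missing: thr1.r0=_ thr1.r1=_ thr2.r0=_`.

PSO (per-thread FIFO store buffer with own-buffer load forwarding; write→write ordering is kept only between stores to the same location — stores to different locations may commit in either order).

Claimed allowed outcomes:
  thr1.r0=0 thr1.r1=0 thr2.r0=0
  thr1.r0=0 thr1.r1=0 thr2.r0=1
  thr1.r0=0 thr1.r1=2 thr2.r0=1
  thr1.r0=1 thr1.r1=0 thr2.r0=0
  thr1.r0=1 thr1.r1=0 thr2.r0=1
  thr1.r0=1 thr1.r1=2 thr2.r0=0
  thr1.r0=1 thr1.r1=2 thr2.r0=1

missing: thr1.r0=0 thr1.r1=2 thr2.r0=0

outcome vector order: (thr1.r0,thr1.r1,thr2.r0)
PSO (8): (0,0,0), (0,0,1), (0,2,0), (0,2,1), (1,0,0), (1,0,1), (1,2,0), (1,2,1)
PSO∖claimed = {(0,2,0)}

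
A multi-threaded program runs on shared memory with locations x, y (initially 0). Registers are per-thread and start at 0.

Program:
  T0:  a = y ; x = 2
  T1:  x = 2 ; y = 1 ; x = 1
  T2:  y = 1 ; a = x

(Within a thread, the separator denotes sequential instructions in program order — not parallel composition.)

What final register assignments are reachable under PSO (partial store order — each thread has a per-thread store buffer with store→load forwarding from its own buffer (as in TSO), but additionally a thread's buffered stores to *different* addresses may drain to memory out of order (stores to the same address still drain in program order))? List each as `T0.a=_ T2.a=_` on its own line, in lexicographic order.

T0.a=0 T2.a=0
T0.a=0 T2.a=1
T0.a=0 T2.a=2
T0.a=1 T2.a=0
T0.a=1 T2.a=1
T0.a=1 T2.a=2

outcome vector order: (T0.a,T2.a)
|PSO outcomes| = 6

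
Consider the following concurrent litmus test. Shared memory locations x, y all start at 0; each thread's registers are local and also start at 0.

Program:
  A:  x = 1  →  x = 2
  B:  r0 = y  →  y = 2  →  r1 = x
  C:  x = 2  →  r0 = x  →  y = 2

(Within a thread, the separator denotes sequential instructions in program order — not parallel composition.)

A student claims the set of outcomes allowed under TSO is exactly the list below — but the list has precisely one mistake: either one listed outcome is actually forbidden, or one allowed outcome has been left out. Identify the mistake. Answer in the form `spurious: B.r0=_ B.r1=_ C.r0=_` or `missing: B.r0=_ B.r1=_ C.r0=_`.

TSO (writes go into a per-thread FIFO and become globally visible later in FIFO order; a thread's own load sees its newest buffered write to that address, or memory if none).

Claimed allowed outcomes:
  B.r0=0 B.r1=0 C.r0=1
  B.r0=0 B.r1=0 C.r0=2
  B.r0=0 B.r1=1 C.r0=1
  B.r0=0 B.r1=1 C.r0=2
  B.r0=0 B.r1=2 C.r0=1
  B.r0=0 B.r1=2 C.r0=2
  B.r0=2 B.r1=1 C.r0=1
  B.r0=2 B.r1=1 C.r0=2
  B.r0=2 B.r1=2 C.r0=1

outcome vector order: (B.r0,B.r1,C.r0)
TSO (10): (0,0,1); (0,0,2); (0,1,1); (0,1,2); (0,2,1); (0,2,2); (2,1,1); (2,1,2); (2,2,1); (2,2,2)
TSO∖claimed = {(2,2,2)}

missing: B.r0=2 B.r1=2 C.r0=2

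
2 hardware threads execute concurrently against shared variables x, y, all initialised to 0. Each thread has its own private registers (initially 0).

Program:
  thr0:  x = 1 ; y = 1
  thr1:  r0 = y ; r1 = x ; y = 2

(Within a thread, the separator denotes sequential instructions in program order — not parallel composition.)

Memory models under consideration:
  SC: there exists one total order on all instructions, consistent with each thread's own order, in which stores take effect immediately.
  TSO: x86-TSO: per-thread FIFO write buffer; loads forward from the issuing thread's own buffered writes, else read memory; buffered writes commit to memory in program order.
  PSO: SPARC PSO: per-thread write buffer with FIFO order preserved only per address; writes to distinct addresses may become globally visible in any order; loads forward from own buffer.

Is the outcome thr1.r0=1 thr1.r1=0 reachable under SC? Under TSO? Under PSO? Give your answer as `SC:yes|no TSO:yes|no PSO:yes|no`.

outcome vector order: (thr1.r0,thr1.r1)
under SC → 00 01 11
under TSO → 00 01 11
under PSO → 00 01 10 11
target 10 ∈ {PSO}

SC:no TSO:no PSO:yes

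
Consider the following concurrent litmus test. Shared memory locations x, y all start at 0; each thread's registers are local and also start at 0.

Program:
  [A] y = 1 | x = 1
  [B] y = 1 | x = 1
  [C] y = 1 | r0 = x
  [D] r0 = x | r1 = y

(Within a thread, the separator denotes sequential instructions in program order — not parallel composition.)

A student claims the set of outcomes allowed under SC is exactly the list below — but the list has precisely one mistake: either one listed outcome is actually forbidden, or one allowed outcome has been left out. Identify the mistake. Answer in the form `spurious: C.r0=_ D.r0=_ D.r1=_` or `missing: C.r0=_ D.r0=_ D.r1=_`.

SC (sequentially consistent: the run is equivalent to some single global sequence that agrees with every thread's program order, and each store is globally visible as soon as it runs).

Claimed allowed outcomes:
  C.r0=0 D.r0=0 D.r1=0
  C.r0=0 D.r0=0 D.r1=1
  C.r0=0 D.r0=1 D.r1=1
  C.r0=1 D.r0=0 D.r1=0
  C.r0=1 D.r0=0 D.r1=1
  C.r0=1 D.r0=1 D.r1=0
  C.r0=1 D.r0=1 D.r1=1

outcome vector order: (C.r0,D.r0,D.r1)
SC: 6 outcomes — {<0 0 0>, <0 0 1>, <0 1 1>, <1 0 0>, <1 0 1>, <1 1 1>}
claimed∖SC = {<1 1 0>}

spurious: C.r0=1 D.r0=1 D.r1=0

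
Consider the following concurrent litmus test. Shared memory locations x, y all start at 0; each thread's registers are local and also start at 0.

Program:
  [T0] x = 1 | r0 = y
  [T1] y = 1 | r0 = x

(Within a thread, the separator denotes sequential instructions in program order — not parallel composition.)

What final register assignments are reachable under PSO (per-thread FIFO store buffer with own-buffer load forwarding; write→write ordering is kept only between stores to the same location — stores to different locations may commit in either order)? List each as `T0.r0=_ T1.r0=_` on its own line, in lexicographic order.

T0.r0=0 T1.r0=0
T0.r0=0 T1.r0=1
T0.r0=1 T1.r0=0
T0.r0=1 T1.r0=1

outcome vector order: (T0.r0,T1.r0)
|PSO outcomes| = 4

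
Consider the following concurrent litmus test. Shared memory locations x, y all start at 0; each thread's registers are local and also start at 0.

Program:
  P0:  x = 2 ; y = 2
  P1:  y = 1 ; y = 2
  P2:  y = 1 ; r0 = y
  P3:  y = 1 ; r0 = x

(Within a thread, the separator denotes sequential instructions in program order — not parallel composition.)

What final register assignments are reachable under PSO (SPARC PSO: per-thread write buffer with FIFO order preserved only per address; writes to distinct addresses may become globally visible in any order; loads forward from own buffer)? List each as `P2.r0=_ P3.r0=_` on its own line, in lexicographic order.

outcome vector order: (P2.r0,P3.r0)
|PSO outcomes| = 4

P2.r0=1 P3.r0=0
P2.r0=1 P3.r0=2
P2.r0=2 P3.r0=0
P2.r0=2 P3.r0=2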